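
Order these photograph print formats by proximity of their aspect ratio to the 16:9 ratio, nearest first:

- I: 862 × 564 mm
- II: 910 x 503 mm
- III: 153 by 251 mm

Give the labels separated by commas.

II, III, I

I: 862/564 ≈ 1.528 → |1.528 − 1.778| = 0.250
II: 910/503 ≈ 1.809 → |1.809 − 1.778| = 0.031
III: 251/153 ≈ 1.641 → |1.641 − 1.778| = 0.137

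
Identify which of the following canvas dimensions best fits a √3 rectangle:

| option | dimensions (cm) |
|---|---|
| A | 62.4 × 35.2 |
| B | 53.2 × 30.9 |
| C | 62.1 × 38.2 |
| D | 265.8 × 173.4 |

Target root-3 ≈ 1.732.
A: 1.773 (Δ0.041)  B: 1.722 (Δ0.010)  C: 1.626 (Δ0.106)  D: 1.533 (Δ0.199)

B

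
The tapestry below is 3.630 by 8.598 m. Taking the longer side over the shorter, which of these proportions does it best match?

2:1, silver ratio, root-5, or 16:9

silver ratio

8.598/3.630 ≈ 2.369. Nearest candidates are silver ratio (2.414, off by 0.045) and root-5 (2.236, off by 0.133).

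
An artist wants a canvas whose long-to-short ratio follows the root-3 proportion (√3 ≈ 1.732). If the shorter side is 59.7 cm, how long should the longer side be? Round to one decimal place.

root-3 ≈ 1.73205.
Longer side = 59.7 × 1.73205 ≈ 103.403 → 103.4 cm.

103.4 cm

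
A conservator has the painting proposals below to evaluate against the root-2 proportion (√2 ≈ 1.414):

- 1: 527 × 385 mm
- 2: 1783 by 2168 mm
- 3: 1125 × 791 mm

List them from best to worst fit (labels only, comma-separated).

Ratios: 1 = 527 / 385 ≈ 1.369; 2 = 2168 / 1783 ≈ 1.216; 3 = 1125 / 791 ≈ 1.422.
|Δ from 1.414|: 1 0.045; 2 0.198; 3 0.008.

3, 1, 2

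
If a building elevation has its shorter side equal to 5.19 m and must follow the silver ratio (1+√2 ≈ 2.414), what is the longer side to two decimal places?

12.53 m

silver ratio ≈ 2.41421.
Longer side = 5.19 × 2.41421 ≈ 12.5297 → 12.53 m.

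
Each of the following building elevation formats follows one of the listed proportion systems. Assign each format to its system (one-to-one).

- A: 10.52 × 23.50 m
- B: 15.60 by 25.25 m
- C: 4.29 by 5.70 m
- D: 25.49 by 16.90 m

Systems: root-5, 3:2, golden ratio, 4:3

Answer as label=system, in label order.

A=root-5, B=golden ratio, C=4:3, D=3:2

Ratios: A ≈ 2.234; B ≈ 1.619; C ≈ 1.329; D ≈ 1.508.
Targets: root-5 ≈ 2.236; 3:2 ≈ 1.500; golden ratio ≈ 1.618; 4:3 ≈ 1.333.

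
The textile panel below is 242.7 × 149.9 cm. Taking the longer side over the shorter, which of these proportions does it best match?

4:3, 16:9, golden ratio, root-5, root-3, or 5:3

Ratio = 242.7 / 149.9 ≈ 1.619.
Distances: 4:3 1.333 (Δ 0.286); 16:9 1.778 (Δ 0.159); golden ratio 1.618 (Δ 0.001); root-5 2.236 (Δ 0.617); root-3 1.732 (Δ 0.113); 5:3 1.667 (Δ 0.048).

golden ratio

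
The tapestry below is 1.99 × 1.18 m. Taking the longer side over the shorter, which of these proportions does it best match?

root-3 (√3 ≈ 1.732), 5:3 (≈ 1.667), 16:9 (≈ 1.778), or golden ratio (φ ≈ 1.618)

1.99/1.18 ≈ 1.686. Nearest candidates are 5:3 (1.667, off by 0.019) and root-3 (1.732, off by 0.046).

5:3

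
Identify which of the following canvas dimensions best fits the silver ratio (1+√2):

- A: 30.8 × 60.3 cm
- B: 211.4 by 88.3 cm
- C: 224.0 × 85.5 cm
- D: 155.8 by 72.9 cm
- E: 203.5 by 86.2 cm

B

Target silver ratio ≈ 2.414.
A: 1.958 (Δ0.456)  B: 2.394 (Δ0.020)  C: 2.620 (Δ0.206)  D: 2.137 (Δ0.277)  E: 2.361 (Δ0.053)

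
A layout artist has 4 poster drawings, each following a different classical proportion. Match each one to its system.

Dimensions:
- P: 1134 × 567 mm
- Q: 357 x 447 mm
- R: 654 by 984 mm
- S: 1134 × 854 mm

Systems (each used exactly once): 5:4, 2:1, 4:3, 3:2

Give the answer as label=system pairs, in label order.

P=2:1, Q=5:4, R=3:2, S=4:3

Ratios: P ≈ 2.000; Q ≈ 1.252; R ≈ 1.505; S ≈ 1.328.
Targets: 5:4 ≈ 1.250; 2:1 ≈ 2.000; 4:3 ≈ 1.333; 3:2 ≈ 1.500.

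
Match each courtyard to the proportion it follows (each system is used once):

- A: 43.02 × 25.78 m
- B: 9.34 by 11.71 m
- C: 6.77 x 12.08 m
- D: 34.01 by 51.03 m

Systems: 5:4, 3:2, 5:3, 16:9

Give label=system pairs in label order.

A = 43.02/25.78 ≈ 1.669 → 5:3 (1.667)
B = 11.71/9.34 ≈ 1.254 → 5:4 (1.250)
C = 12.08/6.77 ≈ 1.784 → 16:9 (1.778)
D = 51.03/34.01 ≈ 1.500 → 3:2 (1.500)

A=5:3, B=5:4, C=16:9, D=3:2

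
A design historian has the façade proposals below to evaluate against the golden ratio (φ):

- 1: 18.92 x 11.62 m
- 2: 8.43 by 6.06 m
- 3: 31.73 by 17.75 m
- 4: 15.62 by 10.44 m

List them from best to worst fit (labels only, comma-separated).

1, 4, 3, 2

1: 18.92/11.62 ≈ 1.628 → |1.628 − 1.618| = 0.010
2: 8.43/6.06 ≈ 1.391 → |1.391 − 1.618| = 0.227
3: 31.73/17.75 ≈ 1.788 → |1.788 − 1.618| = 0.170
4: 15.62/10.44 ≈ 1.496 → |1.496 − 1.618| = 0.122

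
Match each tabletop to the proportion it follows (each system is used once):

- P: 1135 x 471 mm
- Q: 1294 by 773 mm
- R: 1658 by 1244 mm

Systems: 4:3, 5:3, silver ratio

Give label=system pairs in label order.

P=silver ratio, Q=5:3, R=4:3

Ratios: P ≈ 2.410; Q ≈ 1.674; R ≈ 1.333.
Targets: 4:3 ≈ 1.333; 5:3 ≈ 1.667; silver ratio ≈ 2.414.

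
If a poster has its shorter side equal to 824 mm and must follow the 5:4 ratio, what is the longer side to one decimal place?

1030.0 mm

5:4 = 1.25000.
Longer side = 824 × 1.25000 ≈ 1030.000 → 1030.0 mm.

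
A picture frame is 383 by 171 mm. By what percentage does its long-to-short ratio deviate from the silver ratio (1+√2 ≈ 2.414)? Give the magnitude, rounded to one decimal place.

7.2%

Ratio = 383 / 171 ≈ 2.2398.
Ideal silver ratio ≈ 2.4142. |2.2398 − 2.4142| / 2.4142 ≈ 7.22% → 7.2%.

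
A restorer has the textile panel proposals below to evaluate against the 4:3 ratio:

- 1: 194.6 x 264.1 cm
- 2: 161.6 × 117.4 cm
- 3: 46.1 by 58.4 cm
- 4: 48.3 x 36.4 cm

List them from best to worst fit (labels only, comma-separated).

1: 264.1/194.6 ≈ 1.357 → |1.357 − 1.333| = 0.024
2: 161.6/117.4 ≈ 1.376 → |1.376 − 1.333| = 0.043
3: 58.4/46.1 ≈ 1.267 → |1.267 − 1.333| = 0.066
4: 48.3/36.4 ≈ 1.327 → |1.327 − 1.333| = 0.006

4, 1, 2, 3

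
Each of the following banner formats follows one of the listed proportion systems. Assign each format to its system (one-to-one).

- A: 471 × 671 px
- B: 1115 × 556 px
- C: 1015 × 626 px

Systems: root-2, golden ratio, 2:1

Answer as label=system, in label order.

Ratios: A ≈ 1.425; B ≈ 2.005; C ≈ 1.621.
Targets: root-2 ≈ 1.414; golden ratio ≈ 1.618; 2:1 ≈ 2.000.

A=root-2, B=2:1, C=golden ratio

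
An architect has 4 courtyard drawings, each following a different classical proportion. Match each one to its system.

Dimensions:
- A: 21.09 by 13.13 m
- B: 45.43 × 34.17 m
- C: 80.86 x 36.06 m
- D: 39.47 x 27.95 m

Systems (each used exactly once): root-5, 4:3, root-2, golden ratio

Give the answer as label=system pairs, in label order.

A = 21.09/13.13 ≈ 1.606 → golden ratio (1.618)
B = 45.43/34.17 ≈ 1.330 → 4:3 (1.333)
C = 80.86/36.06 ≈ 2.242 → root-5 (2.236)
D = 39.47/27.95 ≈ 1.412 → root-2 (1.414)

A=golden ratio, B=4:3, C=root-5, D=root-2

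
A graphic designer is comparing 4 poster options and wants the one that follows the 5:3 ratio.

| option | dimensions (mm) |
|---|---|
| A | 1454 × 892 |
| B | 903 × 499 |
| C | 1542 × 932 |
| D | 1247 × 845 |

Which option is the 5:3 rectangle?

Target 5:3 ≈ 1.667.
A: 1.630 (Δ0.037)  B: 1.810 (Δ0.143)  C: 1.655 (Δ0.012)  D: 1.476 (Δ0.191)

C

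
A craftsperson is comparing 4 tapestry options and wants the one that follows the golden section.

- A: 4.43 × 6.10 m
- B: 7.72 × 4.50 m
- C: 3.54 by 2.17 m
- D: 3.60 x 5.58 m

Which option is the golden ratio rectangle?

C

Ratios (long/short): A ≈ 1.377; B ≈ 1.716; C ≈ 1.631; D ≈ 1.550.
golden ratio ≈ 1.618; option C is nearest (Δ 0.013).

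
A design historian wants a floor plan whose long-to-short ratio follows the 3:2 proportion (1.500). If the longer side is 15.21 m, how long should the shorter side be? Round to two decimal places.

3:2 = 1.50000.
Shorter side = 15.21 ÷ 1.50000 ≈ 10.1400 → 10.14 m.

10.14 m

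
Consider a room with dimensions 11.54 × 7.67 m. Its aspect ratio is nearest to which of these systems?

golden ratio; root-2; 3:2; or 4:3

11.54/7.67 ≈ 1.505. Nearest candidates are 3:2 (1.500, off by 0.005) and root-2 (1.414, off by 0.091).

3:2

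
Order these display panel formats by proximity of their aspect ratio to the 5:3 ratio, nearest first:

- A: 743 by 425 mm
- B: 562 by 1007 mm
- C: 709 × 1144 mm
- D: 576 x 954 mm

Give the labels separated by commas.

D, C, A, B

Ratios: A = 743 / 425 ≈ 1.748; B = 1007 / 562 ≈ 1.792; C = 1144 / 709 ≈ 1.614; D = 954 / 576 ≈ 1.656.
|Δ from 1.667|: A 0.081; B 0.125; C 0.053; D 0.011.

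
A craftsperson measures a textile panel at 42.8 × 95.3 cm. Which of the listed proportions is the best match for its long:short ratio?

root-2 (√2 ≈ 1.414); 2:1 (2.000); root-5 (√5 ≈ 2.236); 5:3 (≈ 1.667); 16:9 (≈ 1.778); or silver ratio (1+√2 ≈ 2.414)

Ratio = 95.3 / 42.8 ≈ 2.227.
Distances: root-2 1.414 (Δ 0.813); 2:1 2.000 (Δ 0.227); root-5 2.236 (Δ 0.009); 5:3 1.667 (Δ 0.560); 16:9 1.778 (Δ 0.449); silver ratio 2.414 (Δ 0.187).

root-5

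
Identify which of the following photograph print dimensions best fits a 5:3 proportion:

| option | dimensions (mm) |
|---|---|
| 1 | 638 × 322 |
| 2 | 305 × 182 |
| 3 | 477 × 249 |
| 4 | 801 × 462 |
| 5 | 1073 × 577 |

2

Ratios (long/short): 1 ≈ 1.981; 2 ≈ 1.676; 3 ≈ 1.916; 4 ≈ 1.734; 5 ≈ 1.860.
5:3 ≈ 1.667; option 2 is nearest (Δ 0.009).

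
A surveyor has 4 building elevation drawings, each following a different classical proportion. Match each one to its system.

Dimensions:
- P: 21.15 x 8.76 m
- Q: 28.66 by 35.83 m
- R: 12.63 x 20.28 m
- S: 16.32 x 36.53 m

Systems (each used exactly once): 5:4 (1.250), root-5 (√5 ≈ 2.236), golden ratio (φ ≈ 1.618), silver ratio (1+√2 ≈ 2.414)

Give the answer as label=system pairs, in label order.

Ratios: P ≈ 2.414; Q ≈ 1.250; R ≈ 1.606; S ≈ 2.238.
Targets: 5:4 ≈ 1.250; root-5 ≈ 2.236; golden ratio ≈ 1.618; silver ratio ≈ 2.414.

P=silver ratio, Q=5:4, R=golden ratio, S=root-5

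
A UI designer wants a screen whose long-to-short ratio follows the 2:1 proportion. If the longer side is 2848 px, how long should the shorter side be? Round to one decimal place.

1424.0 px

2:1 = 2.00000.
Shorter side = 2848 ÷ 2.00000 ≈ 1424.000 → 1424.0 px.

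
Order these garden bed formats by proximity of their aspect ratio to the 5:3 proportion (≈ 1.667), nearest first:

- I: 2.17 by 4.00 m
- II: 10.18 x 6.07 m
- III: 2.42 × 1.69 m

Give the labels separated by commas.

II, I, III

Ratios: I = 4.00 / 2.17 ≈ 1.843; II = 10.18 / 6.07 ≈ 1.677; III = 2.42 / 1.69 ≈ 1.432.
|Δ from 1.667|: I 0.176; II 0.010; III 0.235.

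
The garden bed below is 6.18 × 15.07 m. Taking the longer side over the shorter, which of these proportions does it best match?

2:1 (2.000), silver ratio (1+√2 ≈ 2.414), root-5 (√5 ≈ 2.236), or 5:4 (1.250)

Ratio = 15.07 / 6.18 ≈ 2.439.
Distances: 2:1 2.000 (Δ 0.439); silver ratio 2.414 (Δ 0.025); root-5 2.236 (Δ 0.203); 5:4 1.250 (Δ 1.189).

silver ratio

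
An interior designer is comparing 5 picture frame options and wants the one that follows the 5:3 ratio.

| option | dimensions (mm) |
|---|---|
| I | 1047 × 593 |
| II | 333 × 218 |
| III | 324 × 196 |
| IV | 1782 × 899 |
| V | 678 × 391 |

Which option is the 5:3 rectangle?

Target 5:3 ≈ 1.667.
I: 1.766 (Δ0.099)  II: 1.528 (Δ0.139)  III: 1.653 (Δ0.014)  IV: 1.982 (Δ0.315)  V: 1.734 (Δ0.067)

III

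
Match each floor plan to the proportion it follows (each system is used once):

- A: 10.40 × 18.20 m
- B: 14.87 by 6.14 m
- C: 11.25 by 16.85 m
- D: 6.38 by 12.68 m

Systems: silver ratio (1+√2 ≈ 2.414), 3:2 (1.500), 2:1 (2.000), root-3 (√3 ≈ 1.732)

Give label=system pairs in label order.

A=root-3, B=silver ratio, C=3:2, D=2:1

A = 18.20/10.40 ≈ 1.750 → root-3 (1.732)
B = 14.87/6.14 ≈ 2.422 → silver ratio (2.414)
C = 16.85/11.25 ≈ 1.498 → 3:2 (1.500)
D = 12.68/6.38 ≈ 1.987 → 2:1 (2.000)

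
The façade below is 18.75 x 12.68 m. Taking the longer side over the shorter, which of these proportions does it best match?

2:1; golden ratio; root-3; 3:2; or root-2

18.75/12.68 ≈ 1.479. Nearest candidates are 3:2 (1.500, off by 0.021) and root-2 (1.414, off by 0.065).

3:2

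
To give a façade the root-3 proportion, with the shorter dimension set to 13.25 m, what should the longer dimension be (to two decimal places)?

root-3 ≈ 1.73205.
Longer side = 13.25 × 1.73205 ≈ 22.9497 → 22.95 m.

22.95 m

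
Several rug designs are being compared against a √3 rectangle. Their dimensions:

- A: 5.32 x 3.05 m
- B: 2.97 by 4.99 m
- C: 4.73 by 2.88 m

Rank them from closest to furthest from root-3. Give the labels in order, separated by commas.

A: 5.32/3.05 ≈ 1.744 → |1.744 − 1.732| = 0.012
B: 4.99/2.97 ≈ 1.680 → |1.680 − 1.732| = 0.052
C: 4.73/2.88 ≈ 1.642 → |1.642 − 1.732| = 0.090

A, B, C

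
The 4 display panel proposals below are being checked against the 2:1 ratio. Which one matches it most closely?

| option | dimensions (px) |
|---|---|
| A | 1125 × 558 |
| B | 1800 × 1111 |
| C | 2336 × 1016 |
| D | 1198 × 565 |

Target 2:1 ≈ 2.000.
A: 2.016 (Δ0.016)  B: 1.620 (Δ0.380)  C: 2.299 (Δ0.299)  D: 2.120 (Δ0.120)

A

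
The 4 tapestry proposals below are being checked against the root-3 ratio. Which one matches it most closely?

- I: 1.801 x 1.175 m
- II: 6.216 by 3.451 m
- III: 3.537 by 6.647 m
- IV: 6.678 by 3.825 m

IV

Target root-3 ≈ 1.732.
I: 1.533 (Δ0.199)  II: 1.801 (Δ0.069)  III: 1.879 (Δ0.147)  IV: 1.746 (Δ0.014)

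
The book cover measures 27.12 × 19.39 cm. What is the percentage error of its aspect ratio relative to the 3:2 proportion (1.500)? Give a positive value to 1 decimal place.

Ratio = 27.12 / 19.39 ≈ 1.3987.
Ideal 3:2 = 1.5000. |1.3987 − 1.5000| / 1.5000 ≈ 6.75% → 6.8%.

6.8%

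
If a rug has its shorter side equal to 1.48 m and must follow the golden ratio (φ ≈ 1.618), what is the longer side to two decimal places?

golden ratio ≈ 1.61803.
Longer side = 1.48 × 1.61803 ≈ 2.3947 → 2.39 m.

2.39 m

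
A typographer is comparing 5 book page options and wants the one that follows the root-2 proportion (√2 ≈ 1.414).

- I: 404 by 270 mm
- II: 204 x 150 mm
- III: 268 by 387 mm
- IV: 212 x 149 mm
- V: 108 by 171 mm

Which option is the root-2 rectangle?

IV

Target root-2 ≈ 1.414.
I: 1.496 (Δ0.082)  II: 1.360 (Δ0.054)  III: 1.444 (Δ0.030)  IV: 1.423 (Δ0.009)  V: 1.583 (Δ0.169)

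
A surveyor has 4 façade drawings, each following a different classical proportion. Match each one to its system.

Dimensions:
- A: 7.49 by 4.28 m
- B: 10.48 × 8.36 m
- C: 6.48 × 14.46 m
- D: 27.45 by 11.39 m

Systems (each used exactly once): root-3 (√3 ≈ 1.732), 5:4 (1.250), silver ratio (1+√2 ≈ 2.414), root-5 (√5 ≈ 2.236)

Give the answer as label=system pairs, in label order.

A = 7.49/4.28 ≈ 1.750 → root-3 (1.732)
B = 10.48/8.36 ≈ 1.254 → 5:4 (1.250)
C = 14.46/6.48 ≈ 2.231 → root-5 (2.236)
D = 27.45/11.39 ≈ 2.410 → silver ratio (2.414)

A=root-3, B=5:4, C=root-5, D=silver ratio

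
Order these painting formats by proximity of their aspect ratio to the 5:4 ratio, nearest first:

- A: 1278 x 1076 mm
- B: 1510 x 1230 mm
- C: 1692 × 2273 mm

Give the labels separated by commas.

B, A, C

Ratios: A = 1278 / 1076 ≈ 1.188; B = 1510 / 1230 ≈ 1.228; C = 2273 / 1692 ≈ 1.343.
|Δ from 1.250|: A 0.062; B 0.022; C 0.093.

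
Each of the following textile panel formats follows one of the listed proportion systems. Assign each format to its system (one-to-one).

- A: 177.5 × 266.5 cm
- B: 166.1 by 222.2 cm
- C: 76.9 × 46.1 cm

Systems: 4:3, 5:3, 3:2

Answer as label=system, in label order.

A=3:2, B=4:3, C=5:3

Ratios: A ≈ 1.501; B ≈ 1.338; C ≈ 1.668.
Targets: 4:3 ≈ 1.333; 5:3 ≈ 1.667; 3:2 ≈ 1.500.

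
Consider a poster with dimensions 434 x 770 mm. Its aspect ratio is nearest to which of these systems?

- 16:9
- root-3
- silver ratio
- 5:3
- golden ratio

16:9

770/434 ≈ 1.774. Nearest candidates are 16:9 (1.778, off by 0.004) and root-3 (1.732, off by 0.042).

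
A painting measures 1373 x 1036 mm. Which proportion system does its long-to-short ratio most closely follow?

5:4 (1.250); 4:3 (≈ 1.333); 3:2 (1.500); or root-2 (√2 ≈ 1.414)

Ratio = 1373 / 1036 ≈ 1.325.
Distances: 5:4 1.250 (Δ 0.075); 4:3 1.333 (Δ 0.008); 3:2 1.500 (Δ 0.175); root-2 1.414 (Δ 0.089).

4:3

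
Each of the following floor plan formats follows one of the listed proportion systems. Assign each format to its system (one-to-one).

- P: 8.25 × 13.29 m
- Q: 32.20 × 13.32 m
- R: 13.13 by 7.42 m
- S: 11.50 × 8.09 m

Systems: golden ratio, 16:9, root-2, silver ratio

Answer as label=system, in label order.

P = 13.29/8.25 ≈ 1.611 → golden ratio (1.618)
Q = 32.20/13.32 ≈ 2.417 → silver ratio (2.414)
R = 13.13/7.42 ≈ 1.770 → 16:9 (1.778)
S = 11.50/8.09 ≈ 1.422 → root-2 (1.414)

P=golden ratio, Q=silver ratio, R=16:9, S=root-2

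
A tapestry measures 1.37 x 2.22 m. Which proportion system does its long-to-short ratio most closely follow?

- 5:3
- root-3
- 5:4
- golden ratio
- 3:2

golden ratio

2.22/1.37 ≈ 1.620. Nearest candidates are golden ratio (1.618, off by 0.002) and 5:3 (1.667, off by 0.047).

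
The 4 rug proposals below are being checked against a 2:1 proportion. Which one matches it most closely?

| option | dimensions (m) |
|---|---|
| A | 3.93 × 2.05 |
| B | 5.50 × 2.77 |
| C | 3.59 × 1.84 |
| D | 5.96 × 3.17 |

Target 2:1 ≈ 2.000.
A: 1.917 (Δ0.083)  B: 1.986 (Δ0.014)  C: 1.951 (Δ0.049)  D: 1.880 (Δ0.120)

B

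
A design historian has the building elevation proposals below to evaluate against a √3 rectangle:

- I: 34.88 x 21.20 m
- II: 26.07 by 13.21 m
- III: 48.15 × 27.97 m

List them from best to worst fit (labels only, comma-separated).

III, I, II

I: 34.88/21.20 ≈ 1.645 → |1.645 − 1.732| = 0.087
II: 26.07/13.21 ≈ 1.974 → |1.974 − 1.732| = 0.242
III: 48.15/27.97 ≈ 1.721 → |1.721 − 1.732| = 0.011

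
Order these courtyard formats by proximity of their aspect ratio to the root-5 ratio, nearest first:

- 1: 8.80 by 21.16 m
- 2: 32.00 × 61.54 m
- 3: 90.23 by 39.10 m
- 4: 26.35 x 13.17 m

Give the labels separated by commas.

1: 21.16/8.80 ≈ 2.405 → |2.405 − 2.236| = 0.169
2: 61.54/32.00 ≈ 1.923 → |1.923 − 2.236| = 0.313
3: 90.23/39.10 ≈ 2.308 → |2.308 − 2.236| = 0.072
4: 26.35/13.17 ≈ 2.001 → |2.001 − 2.236| = 0.235

3, 1, 4, 2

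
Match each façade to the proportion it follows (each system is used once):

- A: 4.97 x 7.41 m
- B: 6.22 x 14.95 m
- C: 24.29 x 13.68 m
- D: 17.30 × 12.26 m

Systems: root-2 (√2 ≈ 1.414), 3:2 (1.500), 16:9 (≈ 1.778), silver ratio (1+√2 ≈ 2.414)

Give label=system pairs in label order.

A=3:2, B=silver ratio, C=16:9, D=root-2

A = 7.41/4.97 ≈ 1.491 → 3:2 (1.500)
B = 14.95/6.22 ≈ 2.404 → silver ratio (2.414)
C = 24.29/13.68 ≈ 1.776 → 16:9 (1.778)
D = 17.30/12.26 ≈ 1.411 → root-2 (1.414)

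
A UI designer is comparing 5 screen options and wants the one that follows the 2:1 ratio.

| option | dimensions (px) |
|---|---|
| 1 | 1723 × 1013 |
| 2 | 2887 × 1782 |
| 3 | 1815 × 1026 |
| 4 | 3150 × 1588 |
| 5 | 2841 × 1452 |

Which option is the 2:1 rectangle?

4

Target 2:1 ≈ 2.000.
1: 1.701 (Δ0.299)  2: 1.620 (Δ0.380)  3: 1.769 (Δ0.231)  4: 1.984 (Δ0.016)  5: 1.957 (Δ0.043)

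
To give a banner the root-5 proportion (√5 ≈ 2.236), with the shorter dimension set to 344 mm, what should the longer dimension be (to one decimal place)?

769.2 mm

root-5 ≈ 2.23607.
Longer side = 344 × 2.23607 ≈ 769.208 → 769.2 mm.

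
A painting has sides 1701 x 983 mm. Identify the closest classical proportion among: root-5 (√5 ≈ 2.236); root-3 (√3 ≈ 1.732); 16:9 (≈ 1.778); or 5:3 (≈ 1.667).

1701/983 ≈ 1.730. Nearest candidates are root-3 (1.732, off by 0.002) and 16:9 (1.778, off by 0.048).

root-3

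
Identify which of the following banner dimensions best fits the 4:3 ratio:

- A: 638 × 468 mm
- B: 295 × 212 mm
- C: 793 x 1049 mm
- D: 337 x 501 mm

Target 4:3 ≈ 1.333.
A: 1.363 (Δ0.030)  B: 1.392 (Δ0.059)  C: 1.323 (Δ0.010)  D: 1.487 (Δ0.154)

C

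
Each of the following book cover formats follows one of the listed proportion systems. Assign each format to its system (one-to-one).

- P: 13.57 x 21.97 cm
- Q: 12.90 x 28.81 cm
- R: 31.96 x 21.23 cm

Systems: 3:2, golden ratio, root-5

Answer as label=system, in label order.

P=golden ratio, Q=root-5, R=3:2

Ratios: P ≈ 1.619; Q ≈ 2.233; R ≈ 1.505.
Targets: 3:2 ≈ 1.500; golden ratio ≈ 1.618; root-5 ≈ 2.236.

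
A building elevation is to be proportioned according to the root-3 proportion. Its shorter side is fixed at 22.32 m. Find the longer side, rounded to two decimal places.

root-3 ≈ 1.73205.
Longer side = 22.32 × 1.73205 ≈ 38.6594 → 38.66 m.

38.66 m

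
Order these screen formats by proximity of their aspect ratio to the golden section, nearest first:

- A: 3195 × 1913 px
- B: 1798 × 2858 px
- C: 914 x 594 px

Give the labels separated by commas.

B, A, C

Ratios: A = 3195 / 1913 ≈ 1.670; B = 2858 / 1798 ≈ 1.590; C = 914 / 594 ≈ 1.539.
|Δ from 1.618|: A 0.052; B 0.028; C 0.079.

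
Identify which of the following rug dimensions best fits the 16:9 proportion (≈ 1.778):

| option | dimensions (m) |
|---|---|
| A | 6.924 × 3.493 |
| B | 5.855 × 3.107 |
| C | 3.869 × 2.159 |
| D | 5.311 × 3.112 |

Ratios (long/short): A ≈ 1.982; B ≈ 1.884; C ≈ 1.792; D ≈ 1.707.
16:9 ≈ 1.778; option C is nearest (Δ 0.014).

C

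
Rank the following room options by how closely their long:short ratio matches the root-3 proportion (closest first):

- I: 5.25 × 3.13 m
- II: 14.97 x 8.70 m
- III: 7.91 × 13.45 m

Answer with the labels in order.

II, III, I

Ratios: I = 5.25 / 3.13 ≈ 1.677; II = 14.97 / 8.70 ≈ 1.721; III = 13.45 / 7.91 ≈ 1.700.
|Δ from 1.732|: I 0.055; II 0.011; III 0.032.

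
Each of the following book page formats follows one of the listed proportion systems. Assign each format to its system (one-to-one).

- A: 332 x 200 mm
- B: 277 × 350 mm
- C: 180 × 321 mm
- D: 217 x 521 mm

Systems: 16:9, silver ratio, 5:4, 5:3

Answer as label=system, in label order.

Ratios: A ≈ 1.660; B ≈ 1.264; C ≈ 1.783; D ≈ 2.401.
Targets: 16:9 ≈ 1.778; silver ratio ≈ 2.414; 5:4 ≈ 1.250; 5:3 ≈ 1.667.

A=5:3, B=5:4, C=16:9, D=silver ratio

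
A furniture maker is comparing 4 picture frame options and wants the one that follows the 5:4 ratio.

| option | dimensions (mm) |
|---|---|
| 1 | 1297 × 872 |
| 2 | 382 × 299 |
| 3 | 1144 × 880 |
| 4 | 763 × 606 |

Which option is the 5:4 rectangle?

4

Ratios (long/short): 1 ≈ 1.487; 2 ≈ 1.278; 3 ≈ 1.300; 4 ≈ 1.259.
5:4 ≈ 1.250; option 4 is nearest (Δ 0.009).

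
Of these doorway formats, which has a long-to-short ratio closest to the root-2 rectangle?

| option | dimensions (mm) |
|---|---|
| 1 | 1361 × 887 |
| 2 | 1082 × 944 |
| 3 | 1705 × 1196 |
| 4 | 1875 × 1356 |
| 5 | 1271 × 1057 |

3

Target root-2 ≈ 1.414.
1: 1.534 (Δ0.120)  2: 1.146 (Δ0.268)  3: 1.426 (Δ0.012)  4: 1.383 (Δ0.031)  5: 1.202 (Δ0.212)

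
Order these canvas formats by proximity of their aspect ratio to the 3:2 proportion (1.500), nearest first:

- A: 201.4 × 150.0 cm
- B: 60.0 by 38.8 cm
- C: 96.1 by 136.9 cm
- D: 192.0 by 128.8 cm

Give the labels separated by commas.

Ratios: A = 201.4 / 150.0 ≈ 1.343; B = 60.0 / 38.8 ≈ 1.546; C = 136.9 / 96.1 ≈ 1.425; D = 192.0 / 128.8 ≈ 1.491.
|Δ from 1.500|: A 0.157; B 0.046; C 0.075; D 0.009.

D, B, C, A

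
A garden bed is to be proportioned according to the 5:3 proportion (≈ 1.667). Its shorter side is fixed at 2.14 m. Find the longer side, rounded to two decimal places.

5:3 ≈ 1.66667.
Longer side = 2.14 × 1.66667 ≈ 3.5667 → 3.57 m.

3.57 m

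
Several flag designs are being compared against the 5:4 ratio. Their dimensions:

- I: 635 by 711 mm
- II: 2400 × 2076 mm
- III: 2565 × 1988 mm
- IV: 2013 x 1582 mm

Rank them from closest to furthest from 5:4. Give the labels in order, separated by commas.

IV, III, II, I

I: 711/635 ≈ 1.120 → |1.120 − 1.250| = 0.130
II: 2400/2076 ≈ 1.156 → |1.156 − 1.250| = 0.094
III: 2565/1988 ≈ 1.290 → |1.290 − 1.250| = 0.040
IV: 2013/1582 ≈ 1.272 → |1.272 − 1.250| = 0.022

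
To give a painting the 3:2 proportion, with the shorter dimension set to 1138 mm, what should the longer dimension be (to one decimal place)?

1707.0 mm

3:2 = 1.50000.
Longer side = 1138 × 1.50000 ≈ 1707.000 → 1707.0 mm.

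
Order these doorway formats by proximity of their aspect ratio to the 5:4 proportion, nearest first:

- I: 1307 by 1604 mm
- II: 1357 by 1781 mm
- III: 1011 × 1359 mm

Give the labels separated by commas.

I: 1604/1307 ≈ 1.227 → |1.227 − 1.250| = 0.023
II: 1781/1357 ≈ 1.312 → |1.312 − 1.250| = 0.062
III: 1359/1011 ≈ 1.344 → |1.344 − 1.250| = 0.094

I, II, III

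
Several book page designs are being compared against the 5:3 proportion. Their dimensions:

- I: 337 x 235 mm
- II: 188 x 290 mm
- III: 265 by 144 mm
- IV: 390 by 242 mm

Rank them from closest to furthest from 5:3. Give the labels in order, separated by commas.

I: 337/235 ≈ 1.434 → |1.434 − 1.667| = 0.233
II: 290/188 ≈ 1.543 → |1.543 − 1.667| = 0.124
III: 265/144 ≈ 1.840 → |1.840 − 1.667| = 0.173
IV: 390/242 ≈ 1.612 → |1.612 − 1.667| = 0.055

IV, II, III, I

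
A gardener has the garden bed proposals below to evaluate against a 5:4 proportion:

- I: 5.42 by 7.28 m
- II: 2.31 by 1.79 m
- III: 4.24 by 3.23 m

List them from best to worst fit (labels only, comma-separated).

Ratios: I = 7.28 / 5.42 ≈ 1.343; II = 2.31 / 1.79 ≈ 1.291; III = 4.24 / 3.23 ≈ 1.313.
|Δ from 1.250|: I 0.093; II 0.041; III 0.063.

II, III, I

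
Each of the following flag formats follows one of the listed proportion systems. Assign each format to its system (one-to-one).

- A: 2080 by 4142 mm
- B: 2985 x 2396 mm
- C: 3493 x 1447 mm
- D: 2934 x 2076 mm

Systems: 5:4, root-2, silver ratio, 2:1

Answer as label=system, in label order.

A = 4142/2080 ≈ 1.991 → 2:1 (2.000)
B = 2985/2396 ≈ 1.246 → 5:4 (1.250)
C = 3493/1447 ≈ 2.414 → silver ratio (2.414)
D = 2934/2076 ≈ 1.413 → root-2 (1.414)

A=2:1, B=5:4, C=silver ratio, D=root-2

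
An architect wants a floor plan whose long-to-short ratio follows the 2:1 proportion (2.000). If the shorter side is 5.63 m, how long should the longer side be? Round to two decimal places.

2:1 = 2.00000.
Longer side = 5.63 × 2.00000 ≈ 11.2600 → 11.26 m.

11.26 m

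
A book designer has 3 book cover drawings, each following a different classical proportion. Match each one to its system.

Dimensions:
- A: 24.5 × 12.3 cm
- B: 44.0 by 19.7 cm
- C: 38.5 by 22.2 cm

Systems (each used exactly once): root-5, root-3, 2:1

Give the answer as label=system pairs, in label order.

A=2:1, B=root-5, C=root-3

Ratios: A ≈ 1.992; B ≈ 2.234; C ≈ 1.734.
Targets: root-5 ≈ 2.236; root-3 ≈ 1.732; 2:1 ≈ 2.000.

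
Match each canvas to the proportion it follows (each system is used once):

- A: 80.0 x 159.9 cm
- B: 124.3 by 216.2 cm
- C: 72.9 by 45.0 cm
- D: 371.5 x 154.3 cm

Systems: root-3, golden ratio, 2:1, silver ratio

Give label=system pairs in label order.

A = 159.9/80.0 ≈ 1.999 → 2:1 (2.000)
B = 216.2/124.3 ≈ 1.739 → root-3 (1.732)
C = 72.9/45.0 ≈ 1.620 → golden ratio (1.618)
D = 371.5/154.3 ≈ 2.408 → silver ratio (2.414)

A=2:1, B=root-3, C=golden ratio, D=silver ratio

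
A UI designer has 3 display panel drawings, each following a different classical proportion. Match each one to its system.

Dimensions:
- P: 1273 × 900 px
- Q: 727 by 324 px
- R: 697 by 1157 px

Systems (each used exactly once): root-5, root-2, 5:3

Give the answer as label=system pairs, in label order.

P=root-2, Q=root-5, R=5:3

P = 1273/900 ≈ 1.414 → root-2 (1.414)
Q = 727/324 ≈ 2.244 → root-5 (2.236)
R = 1157/697 ≈ 1.660 → 5:3 (1.667)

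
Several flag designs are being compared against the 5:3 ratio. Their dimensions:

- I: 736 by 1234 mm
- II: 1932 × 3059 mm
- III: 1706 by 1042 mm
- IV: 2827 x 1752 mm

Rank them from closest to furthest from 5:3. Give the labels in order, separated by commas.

I, III, IV, II

I: 1234/736 ≈ 1.677 → |1.677 − 1.667| = 0.010
II: 3059/1932 ≈ 1.583 → |1.583 − 1.667| = 0.084
III: 1706/1042 ≈ 1.637 → |1.637 − 1.667| = 0.030
IV: 2827/1752 ≈ 1.614 → |1.614 − 1.667| = 0.053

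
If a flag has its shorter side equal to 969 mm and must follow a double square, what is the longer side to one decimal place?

1938.0 mm

2:1 = 2.00000.
Longer side = 969 × 2.00000 ≈ 1938.000 → 1938.0 mm.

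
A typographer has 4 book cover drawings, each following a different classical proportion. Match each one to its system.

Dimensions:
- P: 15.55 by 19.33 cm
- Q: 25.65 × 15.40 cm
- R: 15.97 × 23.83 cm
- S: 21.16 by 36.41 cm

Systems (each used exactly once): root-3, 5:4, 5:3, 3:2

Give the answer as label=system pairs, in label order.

P=5:4, Q=5:3, R=3:2, S=root-3

P = 19.33/15.55 ≈ 1.243 → 5:4 (1.250)
Q = 25.65/15.40 ≈ 1.666 → 5:3 (1.667)
R = 23.83/15.97 ≈ 1.492 → 3:2 (1.500)
S = 36.41/21.16 ≈ 1.721 → root-3 (1.732)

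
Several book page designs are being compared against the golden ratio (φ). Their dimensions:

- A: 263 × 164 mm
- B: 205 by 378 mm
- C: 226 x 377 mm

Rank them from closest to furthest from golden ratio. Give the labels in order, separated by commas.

Ratios: A = 263 / 164 ≈ 1.604; B = 378 / 205 ≈ 1.844; C = 377 / 226 ≈ 1.668.
|Δ from 1.618|: A 0.014; B 0.226; C 0.050.

A, C, B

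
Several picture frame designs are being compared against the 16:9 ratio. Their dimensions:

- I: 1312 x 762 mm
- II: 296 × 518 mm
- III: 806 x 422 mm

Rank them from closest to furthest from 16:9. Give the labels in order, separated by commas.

I: 1312/762 ≈ 1.722 → |1.722 − 1.778| = 0.056
II: 518/296 ≈ 1.750 → |1.750 − 1.778| = 0.028
III: 806/422 ≈ 1.910 → |1.910 − 1.778| = 0.132

II, I, III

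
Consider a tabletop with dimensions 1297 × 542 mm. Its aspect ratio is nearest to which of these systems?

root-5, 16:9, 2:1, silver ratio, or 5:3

silver ratio

Ratio = 1297 / 542 ≈ 2.393.
Distances: root-5 2.236 (Δ 0.157); 16:9 1.778 (Δ 0.615); 2:1 2.000 (Δ 0.393); silver ratio 2.414 (Δ 0.021); 5:3 1.667 (Δ 0.726).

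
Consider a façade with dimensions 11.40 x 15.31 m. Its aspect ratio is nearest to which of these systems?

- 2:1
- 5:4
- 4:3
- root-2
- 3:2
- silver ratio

4:3

Ratio = 15.31 / 11.40 ≈ 1.343.
Distances: 2:1 2.000 (Δ 0.657); 5:4 1.250 (Δ 0.093); 4:3 1.333 (Δ 0.010); root-2 1.414 (Δ 0.071); 3:2 1.500 (Δ 0.157); silver ratio 2.414 (Δ 1.071).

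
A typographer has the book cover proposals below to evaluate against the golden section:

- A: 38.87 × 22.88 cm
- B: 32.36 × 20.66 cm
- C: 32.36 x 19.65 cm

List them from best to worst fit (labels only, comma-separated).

A: 38.87/22.88 ≈ 1.699 → |1.699 − 1.618| = 0.081
B: 32.36/20.66 ≈ 1.566 → |1.566 − 1.618| = 0.052
C: 32.36/19.65 ≈ 1.647 → |1.647 − 1.618| = 0.029

C, B, A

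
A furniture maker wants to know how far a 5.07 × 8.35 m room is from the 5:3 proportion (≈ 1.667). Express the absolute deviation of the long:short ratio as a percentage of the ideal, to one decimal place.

Ratio = 8.35 / 5.07 ≈ 1.6469.
Ideal 5:3 ≈ 1.6667. |1.6469 − 1.6667| / 1.6667 ≈ 1.19% → 1.2%.

1.2%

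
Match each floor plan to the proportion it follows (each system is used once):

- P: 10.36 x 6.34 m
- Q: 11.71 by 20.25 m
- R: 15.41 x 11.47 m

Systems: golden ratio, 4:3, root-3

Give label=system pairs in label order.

P = 10.36/6.34 ≈ 1.634 → golden ratio (1.618)
Q = 20.25/11.71 ≈ 1.729 → root-3 (1.732)
R = 15.41/11.47 ≈ 1.344 → 4:3 (1.333)

P=golden ratio, Q=root-3, R=4:3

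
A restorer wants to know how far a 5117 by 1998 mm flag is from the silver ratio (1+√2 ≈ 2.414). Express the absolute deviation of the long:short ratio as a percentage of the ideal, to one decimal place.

Ratio = 5117 / 1998 ≈ 2.5611.
Ideal silver ratio ≈ 2.4142. |2.5611 − 2.4142| / 2.4142 ≈ 6.08% → 6.1%.

6.1%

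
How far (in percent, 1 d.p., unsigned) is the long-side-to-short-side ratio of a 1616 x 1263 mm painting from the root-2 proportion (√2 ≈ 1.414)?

Ratio = 1616 / 1263 ≈ 1.2795.
Ideal root-2 ≈ 1.4142. |1.2795 − 1.4142| / 1.4142 ≈ 9.52% → 9.5%.

9.5%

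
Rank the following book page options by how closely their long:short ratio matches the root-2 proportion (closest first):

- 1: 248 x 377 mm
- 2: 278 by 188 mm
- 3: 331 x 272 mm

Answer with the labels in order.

2, 1, 3

Ratios: 1 = 377 / 248 ≈ 1.520; 2 = 278 / 188 ≈ 1.479; 3 = 331 / 272 ≈ 1.217.
|Δ from 1.414|: 1 0.106; 2 0.065; 3 0.197.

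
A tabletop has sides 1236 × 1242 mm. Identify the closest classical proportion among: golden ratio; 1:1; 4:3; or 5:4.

1242/1236 ≈ 1.005. Nearest candidates are 1:1 (1.000, off by 0.005) and 5:4 (1.250, off by 0.245).

1:1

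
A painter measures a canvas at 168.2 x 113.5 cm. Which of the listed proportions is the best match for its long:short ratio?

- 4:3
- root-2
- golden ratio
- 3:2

3:2

168.2/113.5 ≈ 1.482. Nearest candidates are 3:2 (1.500, off by 0.018) and root-2 (1.414, off by 0.068).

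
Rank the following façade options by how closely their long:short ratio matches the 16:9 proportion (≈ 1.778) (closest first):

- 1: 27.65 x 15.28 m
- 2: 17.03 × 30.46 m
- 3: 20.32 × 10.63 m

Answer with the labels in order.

2, 1, 3

Ratios: 1 = 27.65 / 15.28 ≈ 1.810; 2 = 30.46 / 17.03 ≈ 1.789; 3 = 20.32 / 10.63 ≈ 1.912.
|Δ from 1.778|: 1 0.032; 2 0.011; 3 0.134.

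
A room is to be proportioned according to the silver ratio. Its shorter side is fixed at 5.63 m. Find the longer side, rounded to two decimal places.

13.59 m

silver ratio ≈ 2.41421.
Longer side = 5.63 × 2.41421 ≈ 13.5920 → 13.59 m.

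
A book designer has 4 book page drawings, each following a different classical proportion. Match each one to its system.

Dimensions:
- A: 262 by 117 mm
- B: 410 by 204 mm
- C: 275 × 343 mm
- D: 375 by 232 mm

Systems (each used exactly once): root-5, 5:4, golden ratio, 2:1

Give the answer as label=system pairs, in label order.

Ratios: A ≈ 2.239; B ≈ 2.010; C ≈ 1.247; D ≈ 1.616.
Targets: root-5 ≈ 2.236; 5:4 ≈ 1.250; golden ratio ≈ 1.618; 2:1 ≈ 2.000.

A=root-5, B=2:1, C=5:4, D=golden ratio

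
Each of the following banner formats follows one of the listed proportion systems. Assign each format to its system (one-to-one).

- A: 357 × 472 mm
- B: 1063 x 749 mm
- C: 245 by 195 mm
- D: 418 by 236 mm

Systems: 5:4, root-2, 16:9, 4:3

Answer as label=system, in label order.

A=4:3, B=root-2, C=5:4, D=16:9

Ratios: A ≈ 1.322; B ≈ 1.419; C ≈ 1.256; D ≈ 1.771.
Targets: 5:4 ≈ 1.250; root-2 ≈ 1.414; 16:9 ≈ 1.778; 4:3 ≈ 1.333.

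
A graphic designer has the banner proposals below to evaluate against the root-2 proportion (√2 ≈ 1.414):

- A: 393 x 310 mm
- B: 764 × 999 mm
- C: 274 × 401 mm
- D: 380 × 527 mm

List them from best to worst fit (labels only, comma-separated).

Ratios: A = 393 / 310 ≈ 1.268; B = 999 / 764 ≈ 1.308; C = 401 / 274 ≈ 1.464; D = 527 / 380 ≈ 1.387.
|Δ from 1.414|: A 0.146; B 0.106; C 0.050; D 0.027.

D, C, B, A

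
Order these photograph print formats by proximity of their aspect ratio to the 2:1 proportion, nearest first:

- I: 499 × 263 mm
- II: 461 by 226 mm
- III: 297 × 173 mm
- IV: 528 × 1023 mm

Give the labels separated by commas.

II, IV, I, III

I: 499/263 ≈ 1.897 → |1.897 − 2.000| = 0.103
II: 461/226 ≈ 2.040 → |2.040 − 2.000| = 0.040
III: 297/173 ≈ 1.717 → |1.717 − 2.000| = 0.283
IV: 1023/528 ≈ 1.938 → |1.938 − 2.000| = 0.062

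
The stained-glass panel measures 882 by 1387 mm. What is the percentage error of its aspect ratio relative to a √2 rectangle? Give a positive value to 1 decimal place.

11.2%

Ratio = 1387 / 882 ≈ 1.5726.
Ideal root-2 ≈ 1.4142. |1.5726 − 1.4142| / 1.4142 ≈ 11.20% → 11.2%.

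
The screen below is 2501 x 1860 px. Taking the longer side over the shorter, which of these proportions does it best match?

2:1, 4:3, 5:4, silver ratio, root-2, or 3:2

2501/1860 ≈ 1.345. Nearest candidates are 4:3 (1.333, off by 0.012) and root-2 (1.414, off by 0.069).

4:3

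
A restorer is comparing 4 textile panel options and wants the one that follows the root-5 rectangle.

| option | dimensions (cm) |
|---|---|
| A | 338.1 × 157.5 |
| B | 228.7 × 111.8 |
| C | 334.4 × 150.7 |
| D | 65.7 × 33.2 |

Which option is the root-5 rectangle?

C

Target root-5 ≈ 2.236.
A: 2.147 (Δ0.089)  B: 2.046 (Δ0.190)  C: 2.219 (Δ0.017)  D: 1.979 (Δ0.257)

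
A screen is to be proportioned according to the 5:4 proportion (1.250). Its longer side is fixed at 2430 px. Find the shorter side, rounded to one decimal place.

5:4 = 1.25000.
Shorter side = 2430 ÷ 1.25000 ≈ 1944.000 → 1944.0 px.

1944.0 px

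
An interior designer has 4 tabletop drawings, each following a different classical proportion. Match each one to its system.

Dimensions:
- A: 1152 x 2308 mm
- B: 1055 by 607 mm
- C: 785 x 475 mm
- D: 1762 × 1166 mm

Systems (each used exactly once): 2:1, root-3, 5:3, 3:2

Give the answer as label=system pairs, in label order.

A = 2308/1152 ≈ 2.003 → 2:1 (2.000)
B = 1055/607 ≈ 1.738 → root-3 (1.732)
C = 785/475 ≈ 1.653 → 5:3 (1.667)
D = 1762/1166 ≈ 1.511 → 3:2 (1.500)

A=2:1, B=root-3, C=5:3, D=3:2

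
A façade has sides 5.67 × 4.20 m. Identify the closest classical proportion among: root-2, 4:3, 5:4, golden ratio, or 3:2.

4:3

Ratio = 5.67 / 4.20 ≈ 1.350.
Distances: root-2 1.414 (Δ 0.064); 4:3 1.333 (Δ 0.017); 5:4 1.250 (Δ 0.100); golden ratio 1.618 (Δ 0.268); 3:2 1.500 (Δ 0.150).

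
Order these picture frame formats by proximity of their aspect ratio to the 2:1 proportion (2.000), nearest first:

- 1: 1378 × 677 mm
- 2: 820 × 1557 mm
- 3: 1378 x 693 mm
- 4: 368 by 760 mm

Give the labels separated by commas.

Ratios: 1 = 1378 / 677 ≈ 2.035; 2 = 1557 / 820 ≈ 1.899; 3 = 1378 / 693 ≈ 1.988; 4 = 760 / 368 ≈ 2.065.
|Δ from 2.000|: 1 0.035; 2 0.101; 3 0.012; 4 0.065.

3, 1, 4, 2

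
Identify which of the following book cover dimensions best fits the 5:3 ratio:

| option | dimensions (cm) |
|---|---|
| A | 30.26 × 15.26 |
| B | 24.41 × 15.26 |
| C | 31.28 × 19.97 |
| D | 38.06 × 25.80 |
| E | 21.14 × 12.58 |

E

Ratios (long/short): A ≈ 1.983; B ≈ 1.600; C ≈ 1.566; D ≈ 1.475; E ≈ 1.680.
5:3 ≈ 1.667; option E is nearest (Δ 0.013).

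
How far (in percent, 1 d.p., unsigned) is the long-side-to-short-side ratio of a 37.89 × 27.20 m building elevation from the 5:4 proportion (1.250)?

11.4%

Ratio = 37.89 / 27.20 ≈ 1.3930.
Ideal 5:4 = 1.2500. |1.3930 − 1.2500| / 1.2500 ≈ 11.44% → 11.4%.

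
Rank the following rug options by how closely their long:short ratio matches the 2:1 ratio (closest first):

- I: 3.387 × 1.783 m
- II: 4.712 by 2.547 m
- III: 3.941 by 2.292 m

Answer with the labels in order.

Ratios: I = 3.387 / 1.783 ≈ 1.900; II = 4.712 / 2.547 ≈ 1.850; III = 3.941 / 2.292 ≈ 1.719.
|Δ from 2.000|: I 0.100; II 0.150; III 0.281.

I, II, III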